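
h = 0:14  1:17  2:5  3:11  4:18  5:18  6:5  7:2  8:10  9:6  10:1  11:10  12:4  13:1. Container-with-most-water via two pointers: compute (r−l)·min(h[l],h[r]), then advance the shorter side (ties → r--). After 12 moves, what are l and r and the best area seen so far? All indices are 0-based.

l=4, r=5, best area=110

l=0 r=13: min(14,1)*13=13 best=13 *, r--
l=0 r=12: min(14,4)*12=48 best=48 *, r--
l=0 r=11: min(14,10)*11=110 best=110 *, r--
l=0 r=10: min(14,1)*10=10 best=110, r--
l=0 r=9: min(14,6)*9=54 best=110, r--
l=0 r=8: min(14,10)*8=80 best=110, r--
l=0 r=7: min(14,2)*7=14 best=110, r--
l=0 r=6: min(14,5)*6=30 best=110, r--
l=0 r=5: min(14,18)*5=70 best=110, l++
l=1 r=5: min(17,18)*4=68 best=110, l++
l=2 r=5: min(5,18)*3=15 best=110, l++
l=3 r=5: min(11,18)*2=22 best=110, l++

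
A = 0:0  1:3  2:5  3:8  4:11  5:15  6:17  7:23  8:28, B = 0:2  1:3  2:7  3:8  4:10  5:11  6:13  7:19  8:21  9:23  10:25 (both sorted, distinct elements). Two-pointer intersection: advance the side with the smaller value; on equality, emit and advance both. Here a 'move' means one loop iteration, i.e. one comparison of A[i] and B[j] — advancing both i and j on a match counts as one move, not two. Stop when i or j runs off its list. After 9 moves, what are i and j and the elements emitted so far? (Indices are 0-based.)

i=5, j=7, emitted=[3, 8, 11]

[i=0,j=0] 0<2 → i++
[i=1,j=0] 3>2 → j++
[i=1,j=1] 3==3 emit → i++,j++
[i=2,j=2] 5<7 → i++
[i=3,j=2] 8>7 → j++
[i=3,j=3] 8==8 emit → i++,j++
[i=4,j=4] 11>10 → j++
[i=4,j=5] 11==11 emit → i++,j++
[i=5,j=6] 15>13 → j++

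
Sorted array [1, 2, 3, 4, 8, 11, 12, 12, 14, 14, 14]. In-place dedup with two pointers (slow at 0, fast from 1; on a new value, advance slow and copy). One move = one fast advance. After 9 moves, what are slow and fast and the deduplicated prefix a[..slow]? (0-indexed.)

slow=0 fast=1: a[fast]=2≠a[slow]=1 write a[1]=2, slow++,fast++
slow=1 fast=2: a[fast]=3≠a[slow]=2 write a[2]=3, slow++,fast++
slow=2 fast=3: a[fast]=4≠a[slow]=3 write a[3]=4, slow++,fast++
slow=3 fast=4: a[fast]=8≠a[slow]=4 write a[4]=8, slow++,fast++
slow=4 fast=5: a[fast]=11≠a[slow]=8 write a[5]=11, slow++,fast++
slow=5 fast=6: a[fast]=12≠a[slow]=11 write a[6]=12, slow++,fast++
slow=6 fast=7: a[fast]=12=a[slow] dup, fast++
slow=6 fast=8: a[fast]=14≠a[slow]=12 write a[7]=14, slow++,fast++
slow=7 fast=9: a[fast]=14=a[slow] dup, fast++

slow=7, fast=10, prefix=[1, 2, 3, 4, 8, 11, 12, 14]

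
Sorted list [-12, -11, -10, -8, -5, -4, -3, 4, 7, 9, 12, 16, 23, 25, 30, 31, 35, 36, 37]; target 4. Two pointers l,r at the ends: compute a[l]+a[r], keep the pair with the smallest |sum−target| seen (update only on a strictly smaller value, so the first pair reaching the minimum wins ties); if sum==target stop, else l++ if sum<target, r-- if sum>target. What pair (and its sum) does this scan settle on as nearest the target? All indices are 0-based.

pair (-12, 16) with sum 4 (|Δ|=0)

[0,18] -12+37=25 d=21 * → r--
[0,17] -12+36=24 d=20 * → r--
[0,16] -12+35=23 d=19 * → r--
[0,15] -12+31=19 d=15 * → r--
[0,14] -12+30=18 d=14 * → r--
[0,13] -12+25=13 d=9 * → r--
[0,12] -12+23=11 d=7 * → r--
[0,11] -12+16=4 d=0 * → stop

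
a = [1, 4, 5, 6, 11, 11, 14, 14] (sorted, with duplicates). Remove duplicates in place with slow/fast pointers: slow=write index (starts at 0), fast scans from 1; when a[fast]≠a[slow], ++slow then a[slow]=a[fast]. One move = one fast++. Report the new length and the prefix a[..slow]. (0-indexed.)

length 6; prefix = [1, 4, 5, 6, 11, 14]

slow=0 fast=1: a[fast]=4≠a[slow]=1 write a[1]=4, slow++,fast++
slow=1 fast=2: a[fast]=5≠a[slow]=4 write a[2]=5, slow++,fast++
slow=2 fast=3: a[fast]=6≠a[slow]=5 write a[3]=6, slow++,fast++
slow=3 fast=4: a[fast]=11≠a[slow]=6 write a[4]=11, slow++,fast++
slow=4 fast=5: a[fast]=11=a[slow] dup, fast++
slow=4 fast=6: a[fast]=14≠a[slow]=11 write a[5]=14, slow++,fast++
slow=5 fast=7: a[fast]=14=a[slow] dup, fast++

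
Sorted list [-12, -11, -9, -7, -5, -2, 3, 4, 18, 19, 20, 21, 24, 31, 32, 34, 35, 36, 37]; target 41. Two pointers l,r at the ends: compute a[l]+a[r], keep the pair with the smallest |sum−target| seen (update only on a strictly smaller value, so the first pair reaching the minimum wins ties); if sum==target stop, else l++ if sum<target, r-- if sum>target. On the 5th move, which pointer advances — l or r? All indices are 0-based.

[0,18] -12+37=25 d=16 * → l++
[1,18] -11+37=26 d=15 * → l++
[2,18] -9+37=28 d=13 * → l++
[3,18] -7+37=30 d=11 * → l++
[4,18] -5+37=32 d=9 * → l++

l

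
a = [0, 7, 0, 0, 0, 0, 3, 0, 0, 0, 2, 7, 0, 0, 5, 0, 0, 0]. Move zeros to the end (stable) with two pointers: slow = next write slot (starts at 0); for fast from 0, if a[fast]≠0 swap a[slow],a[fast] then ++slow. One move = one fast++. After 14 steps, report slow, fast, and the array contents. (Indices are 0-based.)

slow=4, fast=14, a=[7, 3, 2, 7, 0, 0, 0, 0, 0, 0, 0, 0, 0, 0, 5, 0, 0, 0]

slow=0 fast=0: a[fast]=0, fast++
slow=0 fast=1: a[fast]=7≠0 swap→a[0]=7, slow++,fast++
slow=1 fast=2: a[fast]=0, fast++
slow=1 fast=3: a[fast]=0, fast++
slow=1 fast=4: a[fast]=0, fast++
slow=1 fast=5: a[fast]=0, fast++
slow=1 fast=6: a[fast]=3≠0 swap→a[1]=3, slow++,fast++
slow=2 fast=7: a[fast]=0, fast++
slow=2 fast=8: a[fast]=0, fast++
slow=2 fast=9: a[fast]=0, fast++
slow=2 fast=10: a[fast]=2≠0 swap→a[2]=2, slow++,fast++
slow=3 fast=11: a[fast]=7≠0 swap→a[3]=7, slow++,fast++
slow=4 fast=12: a[fast]=0, fast++
slow=4 fast=13: a[fast]=0, fast++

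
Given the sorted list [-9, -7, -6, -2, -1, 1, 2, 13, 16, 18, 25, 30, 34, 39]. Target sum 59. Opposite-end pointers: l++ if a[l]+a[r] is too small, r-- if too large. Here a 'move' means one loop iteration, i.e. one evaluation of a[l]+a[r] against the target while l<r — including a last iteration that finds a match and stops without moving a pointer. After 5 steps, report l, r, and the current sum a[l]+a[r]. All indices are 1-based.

l=6, r=14, sum=40

[1,14] -9+39=30 <59 → l++
[2,14] -7+39=32 <59 → l++
[3,14] -6+39=33 <59 → l++
[4,14] -2+39=37 <59 → l++
[5,14] -1+39=38 <59 → l++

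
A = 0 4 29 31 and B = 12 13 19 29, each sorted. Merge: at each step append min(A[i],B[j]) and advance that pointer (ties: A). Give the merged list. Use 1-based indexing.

[i=1,j=1] A[i]=0<=B[j]=12 take 0 → i++
[i=2,j=1] A[i]=4<=B[j]=12 take 4 → i++
[i=3,j=1] A[i]=29>B[j]=12 take 12 → j++
[i=3,j=2] A[i]=29>B[j]=13 take 13 → j++
[i=3,j=3] A[i]=29>B[j]=19 take 19 → j++
[i=3,j=4] A[i]=29<=B[j]=29 take 29 → i++
[i=4,j=4] A[i]=31>B[j]=29 take 29 → j++
[i=4,j=5] B done, take A[i]=31 → i++

[0, 4, 12, 13, 19, 29, 29, 31]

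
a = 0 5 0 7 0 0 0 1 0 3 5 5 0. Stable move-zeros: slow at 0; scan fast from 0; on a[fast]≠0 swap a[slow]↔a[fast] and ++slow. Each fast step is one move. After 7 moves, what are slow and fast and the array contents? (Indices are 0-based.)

slow=0 fast=0: a[fast]=0, fast++
slow=0 fast=1: a[fast]=5≠0 swap→a[0]=5, slow++,fast++
slow=1 fast=2: a[fast]=0, fast++
slow=1 fast=3: a[fast]=7≠0 swap→a[1]=7, slow++,fast++
slow=2 fast=4: a[fast]=0, fast++
slow=2 fast=5: a[fast]=0, fast++
slow=2 fast=6: a[fast]=0, fast++

slow=2, fast=7, a=[5, 7, 0, 0, 0, 0, 0, 1, 0, 3, 5, 5, 0]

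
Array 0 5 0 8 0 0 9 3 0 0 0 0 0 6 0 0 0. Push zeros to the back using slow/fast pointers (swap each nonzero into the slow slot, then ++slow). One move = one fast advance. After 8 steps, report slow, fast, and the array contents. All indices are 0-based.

slow=0 fast=0: a[fast]=0, fast++
slow=0 fast=1: a[fast]=5≠0 swap→a[0]=5, slow++,fast++
slow=1 fast=2: a[fast]=0, fast++
slow=1 fast=3: a[fast]=8≠0 swap→a[1]=8, slow++,fast++
slow=2 fast=4: a[fast]=0, fast++
slow=2 fast=5: a[fast]=0, fast++
slow=2 fast=6: a[fast]=9≠0 swap→a[2]=9, slow++,fast++
slow=3 fast=7: a[fast]=3≠0 swap→a[3]=3, slow++,fast++

slow=4, fast=8, a=[5, 8, 9, 3, 0, 0, 0, 0, 0, 0, 0, 0, 0, 6, 0, 0, 0]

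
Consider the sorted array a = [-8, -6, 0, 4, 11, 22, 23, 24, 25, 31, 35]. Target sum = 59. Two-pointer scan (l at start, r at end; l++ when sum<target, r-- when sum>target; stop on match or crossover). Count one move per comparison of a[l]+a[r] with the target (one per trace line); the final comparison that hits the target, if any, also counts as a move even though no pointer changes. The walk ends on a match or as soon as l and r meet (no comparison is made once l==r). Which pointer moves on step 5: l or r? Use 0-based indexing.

[0,10] -8+35=27 <59 → l++
[1,10] -6+35=29 <59 → l++
[2,10] 0+35=35 <59 → l++
[3,10] 4+35=39 <59 → l++
[4,10] 11+35=46 <59 → l++

l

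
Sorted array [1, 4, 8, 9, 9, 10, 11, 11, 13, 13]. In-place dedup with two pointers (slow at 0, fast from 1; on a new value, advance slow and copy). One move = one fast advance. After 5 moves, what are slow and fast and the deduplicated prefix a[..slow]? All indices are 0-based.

(s=0,f=1) a[fast]=4≠a[slow]=1 write a[1]=4 → slow++,fast++
(s=1,f=2) a[fast]=8≠a[slow]=4 write a[2]=8 → slow++,fast++
(s=2,f=3) a[fast]=9≠a[slow]=8 write a[3]=9 → slow++,fast++
(s=3,f=4) a[fast]=9=a[slow] dup → fast++
(s=3,f=5) a[fast]=10≠a[slow]=9 write a[4]=10 → slow++,fast++

slow=4, fast=6, prefix=[1, 4, 8, 9, 10]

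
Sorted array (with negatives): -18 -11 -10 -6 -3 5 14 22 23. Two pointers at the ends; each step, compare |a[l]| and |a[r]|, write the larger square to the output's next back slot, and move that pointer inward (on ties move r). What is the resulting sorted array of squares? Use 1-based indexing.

[9, 25, 36, 100, 121, 196, 324, 484, 529]

[1,9] |-18|<=|23| out[9]=529 → r--
[1,8] |-18|<=|22| out[8]=484 → r--
[1,7] |-18|>|14| out[7]=324 → l++
[2,7] |-11|<=|14| out[6]=196 → r--
[2,6] |-11|>|5| out[5]=121 → l++
[3,6] |-10|>|5| out[4]=100 → l++
[4,6] |-6|>|5| out[3]=36 → l++
[5,6] |-3|<=|5| out[2]=25 → r--
[5,5] |-3|<=|-3| out[1]=9 → r--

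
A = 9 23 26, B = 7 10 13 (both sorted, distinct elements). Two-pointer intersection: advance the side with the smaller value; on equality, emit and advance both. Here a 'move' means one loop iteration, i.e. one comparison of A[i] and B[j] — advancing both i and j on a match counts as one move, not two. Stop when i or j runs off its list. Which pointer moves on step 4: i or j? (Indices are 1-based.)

j

i=1 j=1: 9>7, j++
i=1 j=2: 9<10, i++
i=2 j=2: 23>10, j++
i=2 j=3: 23>13, j++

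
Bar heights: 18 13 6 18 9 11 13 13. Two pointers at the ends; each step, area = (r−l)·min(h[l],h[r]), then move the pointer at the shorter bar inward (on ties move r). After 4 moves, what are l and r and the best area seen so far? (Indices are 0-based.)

l=0, r=3, best area=91

l=0 r=7: min(18,13)*7=91 best=91 *, r--
l=0 r=6: min(18,13)*6=78 best=91, r--
l=0 r=5: min(18,11)*5=55 best=91, r--
l=0 r=4: min(18,9)*4=36 best=91, r--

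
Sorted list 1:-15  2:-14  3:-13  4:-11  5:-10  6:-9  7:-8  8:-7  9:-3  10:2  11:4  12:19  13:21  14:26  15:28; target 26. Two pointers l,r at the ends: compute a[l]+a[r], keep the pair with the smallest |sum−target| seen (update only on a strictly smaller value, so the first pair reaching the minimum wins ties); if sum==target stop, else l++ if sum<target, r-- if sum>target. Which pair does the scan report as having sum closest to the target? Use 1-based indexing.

[1,15] -15+28=13 d=13 * → l++
[2,15] -14+28=14 d=12 * → l++
[3,15] -13+28=15 d=11 * → l++
[4,15] -11+28=17 d=9 * → l++
[5,15] -10+28=18 d=8 * → l++
[6,15] -9+28=19 d=7 * → l++
[7,15] -8+28=20 d=6 * → l++
[8,15] -7+28=21 d=5 * → l++
[9,15] -3+28=25 d=1 * → l++
[10,15] 2+28=30 d=4 → r--
[10,14] 2+26=28 d=2 → r--
[10,13] 2+21=23 d=3 → l++
[11,13] 4+21=25 d=1 → l++
[12,13] 19+21=40 d=14 → r--

pair (-3, 28) with sum 25 (|Δ|=1)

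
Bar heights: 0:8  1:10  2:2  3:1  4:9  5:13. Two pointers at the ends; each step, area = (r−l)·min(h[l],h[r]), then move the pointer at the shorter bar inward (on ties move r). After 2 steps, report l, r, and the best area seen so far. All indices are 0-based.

l=2, r=5, best area=40

[0,5] min(8,13)*5=40 best=40 * → l++
[1,5] min(10,13)*4=40 best=40 → l++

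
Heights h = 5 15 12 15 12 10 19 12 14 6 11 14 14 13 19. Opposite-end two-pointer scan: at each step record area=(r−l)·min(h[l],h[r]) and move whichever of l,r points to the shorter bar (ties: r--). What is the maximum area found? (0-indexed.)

max area = 195

[0,14] min(5,19)*14=70 best=70 * → l++
[1,14] min(15,19)*13=195 best=195 * → l++
[2,14] min(12,19)*12=144 best=195 → l++
[3,14] min(15,19)*11=165 best=195 → l++
[4,14] min(12,19)*10=120 best=195 → l++
[5,14] min(10,19)*9=90 best=195 → l++
[6,14] min(19,19)*8=152 best=195 → r--
[6,13] min(19,13)*7=91 best=195 → r--
[6,12] min(19,14)*6=84 best=195 → r--
[6,11] min(19,14)*5=70 best=195 → r--
[6,10] min(19,11)*4=44 best=195 → r--
[6,9] min(19,6)*3=18 best=195 → r--
[6,8] min(19,14)*2=28 best=195 → r--
[6,7] min(19,12)*1=12 best=195 → r--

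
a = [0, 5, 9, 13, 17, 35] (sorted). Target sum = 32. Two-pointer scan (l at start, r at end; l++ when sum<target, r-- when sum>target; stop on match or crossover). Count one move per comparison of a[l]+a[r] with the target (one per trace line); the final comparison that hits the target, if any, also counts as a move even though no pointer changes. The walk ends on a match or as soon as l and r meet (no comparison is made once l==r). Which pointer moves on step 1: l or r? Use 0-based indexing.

[0,5] 0+35=35 >32 → r--

r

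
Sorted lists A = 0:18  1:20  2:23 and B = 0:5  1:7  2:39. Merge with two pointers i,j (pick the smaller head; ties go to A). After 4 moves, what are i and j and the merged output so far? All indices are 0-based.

[i=0,j=0] A[i]=18>B[j]=5 take 5 → j++
[i=0,j=1] A[i]=18>B[j]=7 take 7 → j++
[i=0,j=2] A[i]=18<=B[j]=39 take 18 → i++
[i=1,j=2] A[i]=20<=B[j]=39 take 20 → i++

i=2, j=2, merged so far=[5, 7, 18, 20]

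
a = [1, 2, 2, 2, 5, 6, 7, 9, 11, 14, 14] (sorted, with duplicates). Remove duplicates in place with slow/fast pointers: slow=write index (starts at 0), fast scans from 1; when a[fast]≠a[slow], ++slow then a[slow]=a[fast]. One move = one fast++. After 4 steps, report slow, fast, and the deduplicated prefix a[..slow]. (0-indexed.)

slow=0 fast=1: a[fast]=2≠a[slow]=1 write a[1]=2, slow++,fast++
slow=1 fast=2: a[fast]=2=a[slow] dup, fast++
slow=1 fast=3: a[fast]=2=a[slow] dup, fast++
slow=1 fast=4: a[fast]=5≠a[slow]=2 write a[2]=5, slow++,fast++

slow=2, fast=5, prefix=[1, 2, 5]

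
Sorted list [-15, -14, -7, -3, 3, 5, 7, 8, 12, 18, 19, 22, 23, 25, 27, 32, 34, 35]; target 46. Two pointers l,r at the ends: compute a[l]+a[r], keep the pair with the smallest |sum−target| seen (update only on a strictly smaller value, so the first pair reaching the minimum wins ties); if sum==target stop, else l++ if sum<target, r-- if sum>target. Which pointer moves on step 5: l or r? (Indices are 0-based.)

[0,17] -15+35=20 d=26 * → l++
[1,17] -14+35=21 d=25 * → l++
[2,17] -7+35=28 d=18 * → l++
[3,17] -3+35=32 d=14 * → l++
[4,17] 3+35=38 d=8 * → l++

l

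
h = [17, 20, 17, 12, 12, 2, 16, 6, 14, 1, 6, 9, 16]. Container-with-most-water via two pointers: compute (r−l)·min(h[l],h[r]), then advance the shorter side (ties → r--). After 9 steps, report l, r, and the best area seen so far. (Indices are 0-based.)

l=0 r=12: min(17,16)*12=192 best=192 *, r--
l=0 r=11: min(17,9)*11=99 best=192, r--
l=0 r=10: min(17,6)*10=60 best=192, r--
l=0 r=9: min(17,1)*9=9 best=192, r--
l=0 r=8: min(17,14)*8=112 best=192, r--
l=0 r=7: min(17,6)*7=42 best=192, r--
l=0 r=6: min(17,16)*6=96 best=192, r--
l=0 r=5: min(17,2)*5=10 best=192, r--
l=0 r=4: min(17,12)*4=48 best=192, r--

l=0, r=3, best area=192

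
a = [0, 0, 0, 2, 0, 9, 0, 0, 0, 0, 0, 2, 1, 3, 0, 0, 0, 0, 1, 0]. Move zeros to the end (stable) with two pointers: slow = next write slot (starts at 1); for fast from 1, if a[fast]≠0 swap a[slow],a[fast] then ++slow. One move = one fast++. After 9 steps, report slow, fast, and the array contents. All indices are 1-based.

slow=1 fast=1: a[fast]=0, fast++
slow=1 fast=2: a[fast]=0, fast++
slow=1 fast=3: a[fast]=0, fast++
slow=1 fast=4: a[fast]=2≠0 swap→a[1]=2, slow++,fast++
slow=2 fast=5: a[fast]=0, fast++
slow=2 fast=6: a[fast]=9≠0 swap→a[2]=9, slow++,fast++
slow=3 fast=7: a[fast]=0, fast++
slow=3 fast=8: a[fast]=0, fast++
slow=3 fast=9: a[fast]=0, fast++

slow=3, fast=10, a=[2, 9, 0, 0, 0, 0, 0, 0, 0, 0, 0, 2, 1, 3, 0, 0, 0, 0, 1, 0]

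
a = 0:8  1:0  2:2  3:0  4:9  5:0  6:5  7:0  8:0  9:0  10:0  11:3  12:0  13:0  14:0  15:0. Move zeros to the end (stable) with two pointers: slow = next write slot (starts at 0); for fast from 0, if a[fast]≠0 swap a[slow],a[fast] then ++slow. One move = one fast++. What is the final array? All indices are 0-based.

[8, 2, 9, 5, 3, 0, 0, 0, 0, 0, 0, 0, 0, 0, 0, 0]

slow=0 fast=0: a[fast]=8≠0 swap→a[0]=8, slow++,fast++
slow=1 fast=1: a[fast]=0, fast++
slow=1 fast=2: a[fast]=2≠0 swap→a[1]=2, slow++,fast++
slow=2 fast=3: a[fast]=0, fast++
slow=2 fast=4: a[fast]=9≠0 swap→a[2]=9, slow++,fast++
slow=3 fast=5: a[fast]=0, fast++
slow=3 fast=6: a[fast]=5≠0 swap→a[3]=5, slow++,fast++
slow=4 fast=7: a[fast]=0, fast++
slow=4 fast=8: a[fast]=0, fast++
slow=4 fast=9: a[fast]=0, fast++
slow=4 fast=10: a[fast]=0, fast++
slow=4 fast=11: a[fast]=3≠0 swap→a[4]=3, slow++,fast++
slow=5 fast=12: a[fast]=0, fast++
slow=5 fast=13: a[fast]=0, fast++
slow=5 fast=14: a[fast]=0, fast++
slow=5 fast=15: a[fast]=0, fast++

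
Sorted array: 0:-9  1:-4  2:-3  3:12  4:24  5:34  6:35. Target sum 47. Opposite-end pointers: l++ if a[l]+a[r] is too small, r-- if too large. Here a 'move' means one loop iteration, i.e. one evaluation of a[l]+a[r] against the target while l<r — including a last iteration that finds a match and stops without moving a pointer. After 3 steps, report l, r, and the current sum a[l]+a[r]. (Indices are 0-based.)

l=3, r=6, sum=47

l=0 r=6: -9+35=26 <47, l++
l=1 r=6: -4+35=31 <47, l++
l=2 r=6: -3+35=32 <47, l++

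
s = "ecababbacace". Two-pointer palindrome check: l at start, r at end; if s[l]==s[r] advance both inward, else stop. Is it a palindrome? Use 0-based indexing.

l=0 r=11: 'e'=='e', l++,r--
l=1 r=10: 'c'=='c', l++,r--
l=2 r=9: 'a'=='a', l++,r--
l=3 r=8: 'b'!='c', stop

not a palindrome (mismatch at 3,8)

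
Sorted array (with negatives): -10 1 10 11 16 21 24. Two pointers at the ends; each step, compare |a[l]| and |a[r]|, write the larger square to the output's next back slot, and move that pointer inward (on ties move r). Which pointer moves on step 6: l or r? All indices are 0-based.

l

l=0 r=6: |-10|<=|24| out[6]=576, r--
l=0 r=5: |-10|<=|21| out[5]=441, r--
l=0 r=4: |-10|<=|16| out[4]=256, r--
l=0 r=3: |-10|<=|11| out[3]=121, r--
l=0 r=2: |-10|<=|10| out[2]=100, r--
l=0 r=1: |-10|>|1| out[1]=100, l++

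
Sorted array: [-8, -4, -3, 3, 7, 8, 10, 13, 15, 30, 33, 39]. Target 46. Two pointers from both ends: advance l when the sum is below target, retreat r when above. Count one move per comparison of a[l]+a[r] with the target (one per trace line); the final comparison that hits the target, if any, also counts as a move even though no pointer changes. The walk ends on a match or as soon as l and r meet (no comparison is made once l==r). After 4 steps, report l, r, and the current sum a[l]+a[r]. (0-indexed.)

l=4, r=11, sum=46

[0,11] -8+39=31 <46 → l++
[1,11] -4+39=35 <46 → l++
[2,11] -3+39=36 <46 → l++
[3,11] 3+39=42 <46 → l++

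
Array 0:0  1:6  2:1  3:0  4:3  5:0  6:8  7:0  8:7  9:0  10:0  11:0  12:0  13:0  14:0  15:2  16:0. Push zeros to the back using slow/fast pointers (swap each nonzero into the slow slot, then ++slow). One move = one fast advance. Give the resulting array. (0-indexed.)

[6, 1, 3, 8, 7, 2, 0, 0, 0, 0, 0, 0, 0, 0, 0, 0, 0]

slow=0 fast=0: a[fast]=0, fast++
slow=0 fast=1: a[fast]=6≠0 swap→a[0]=6, slow++,fast++
slow=1 fast=2: a[fast]=1≠0 swap→a[1]=1, slow++,fast++
slow=2 fast=3: a[fast]=0, fast++
slow=2 fast=4: a[fast]=3≠0 swap→a[2]=3, slow++,fast++
slow=3 fast=5: a[fast]=0, fast++
slow=3 fast=6: a[fast]=8≠0 swap→a[3]=8, slow++,fast++
slow=4 fast=7: a[fast]=0, fast++
slow=4 fast=8: a[fast]=7≠0 swap→a[4]=7, slow++,fast++
slow=5 fast=9: a[fast]=0, fast++
slow=5 fast=10: a[fast]=0, fast++
slow=5 fast=11: a[fast]=0, fast++
slow=5 fast=12: a[fast]=0, fast++
slow=5 fast=13: a[fast]=0, fast++
slow=5 fast=14: a[fast]=0, fast++
slow=5 fast=15: a[fast]=2≠0 swap→a[5]=2, slow++,fast++
slow=6 fast=16: a[fast]=0, fast++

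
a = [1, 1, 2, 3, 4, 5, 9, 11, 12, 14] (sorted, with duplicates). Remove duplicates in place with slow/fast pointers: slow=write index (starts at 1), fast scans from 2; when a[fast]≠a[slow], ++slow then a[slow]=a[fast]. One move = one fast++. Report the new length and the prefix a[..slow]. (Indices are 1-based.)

(s=1,f=2) a[fast]=1=a[slow] dup → fast++
(s=1,f=3) a[fast]=2≠a[slow]=1 write a[2]=2 → slow++,fast++
(s=2,f=4) a[fast]=3≠a[slow]=2 write a[3]=3 → slow++,fast++
(s=3,f=5) a[fast]=4≠a[slow]=3 write a[4]=4 → slow++,fast++
(s=4,f=6) a[fast]=5≠a[slow]=4 write a[5]=5 → slow++,fast++
(s=5,f=7) a[fast]=9≠a[slow]=5 write a[6]=9 → slow++,fast++
(s=6,f=8) a[fast]=11≠a[slow]=9 write a[7]=11 → slow++,fast++
(s=7,f=9) a[fast]=12≠a[slow]=11 write a[8]=12 → slow++,fast++
(s=8,f=10) a[fast]=14≠a[slow]=12 write a[9]=14 → slow++,fast++

length 9; prefix = [1, 2, 3, 4, 5, 9, 11, 12, 14]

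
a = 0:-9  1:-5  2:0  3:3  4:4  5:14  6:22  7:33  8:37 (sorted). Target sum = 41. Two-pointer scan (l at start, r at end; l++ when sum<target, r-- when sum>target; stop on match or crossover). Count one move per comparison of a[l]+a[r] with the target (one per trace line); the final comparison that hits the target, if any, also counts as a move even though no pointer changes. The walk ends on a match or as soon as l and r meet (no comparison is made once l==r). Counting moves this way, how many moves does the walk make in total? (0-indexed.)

[0,8] -9+37=28 <41 → l++
[1,8] -5+37=32 <41 → l++
[2,8] 0+37=37 <41 → l++
[3,8] 3+37=40 <41 → l++
[4,8] 4+37=41 → found

5 moves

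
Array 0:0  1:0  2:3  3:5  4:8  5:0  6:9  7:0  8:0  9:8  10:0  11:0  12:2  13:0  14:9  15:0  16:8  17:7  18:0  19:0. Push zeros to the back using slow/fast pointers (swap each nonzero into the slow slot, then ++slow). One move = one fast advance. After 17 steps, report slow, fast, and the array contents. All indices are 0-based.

slow=8, fast=17, a=[3, 5, 8, 9, 8, 2, 9, 8, 0, 0, 0, 0, 0, 0, 0, 0, 0, 7, 0, 0]

slow=0 fast=0: a[fast]=0, fast++
slow=0 fast=1: a[fast]=0, fast++
slow=0 fast=2: a[fast]=3≠0 swap→a[0]=3, slow++,fast++
slow=1 fast=3: a[fast]=5≠0 swap→a[1]=5, slow++,fast++
slow=2 fast=4: a[fast]=8≠0 swap→a[2]=8, slow++,fast++
slow=3 fast=5: a[fast]=0, fast++
slow=3 fast=6: a[fast]=9≠0 swap→a[3]=9, slow++,fast++
slow=4 fast=7: a[fast]=0, fast++
slow=4 fast=8: a[fast]=0, fast++
slow=4 fast=9: a[fast]=8≠0 swap→a[4]=8, slow++,fast++
slow=5 fast=10: a[fast]=0, fast++
slow=5 fast=11: a[fast]=0, fast++
slow=5 fast=12: a[fast]=2≠0 swap→a[5]=2, slow++,fast++
slow=6 fast=13: a[fast]=0, fast++
slow=6 fast=14: a[fast]=9≠0 swap→a[6]=9, slow++,fast++
slow=7 fast=15: a[fast]=0, fast++
slow=7 fast=16: a[fast]=8≠0 swap→a[7]=8, slow++,fast++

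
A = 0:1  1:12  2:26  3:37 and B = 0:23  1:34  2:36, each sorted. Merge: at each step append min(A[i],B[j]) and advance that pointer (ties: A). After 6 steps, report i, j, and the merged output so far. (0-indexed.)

i=3, j=3, merged so far=[1, 12, 23, 26, 34, 36]

[i=0,j=0] A[i]=1<=B[j]=23 take 1 → i++
[i=1,j=0] A[i]=12<=B[j]=23 take 12 → i++
[i=2,j=0] A[i]=26>B[j]=23 take 23 → j++
[i=2,j=1] A[i]=26<=B[j]=34 take 26 → i++
[i=3,j=1] A[i]=37>B[j]=34 take 34 → j++
[i=3,j=2] A[i]=37>B[j]=36 take 36 → j++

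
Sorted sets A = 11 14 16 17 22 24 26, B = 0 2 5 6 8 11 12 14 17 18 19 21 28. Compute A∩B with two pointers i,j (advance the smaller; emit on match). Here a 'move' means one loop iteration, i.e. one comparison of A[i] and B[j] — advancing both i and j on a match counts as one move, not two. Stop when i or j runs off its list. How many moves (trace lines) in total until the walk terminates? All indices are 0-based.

i=0 j=0: 11>0, j++
i=0 j=1: 11>2, j++
i=0 j=2: 11>5, j++
i=0 j=3: 11>6, j++
i=0 j=4: 11>8, j++
i=0 j=5: 11==11 emit, i++,j++
i=1 j=6: 14>12, j++
i=1 j=7: 14==14 emit, i++,j++
i=2 j=8: 16<17, i++
i=3 j=8: 17==17 emit, i++,j++
i=4 j=9: 22>18, j++
i=4 j=10: 22>19, j++
i=4 j=11: 22>21, j++
i=4 j=12: 22<28, i++
i=5 j=12: 24<28, i++
i=6 j=12: 26<28, i++

16 moves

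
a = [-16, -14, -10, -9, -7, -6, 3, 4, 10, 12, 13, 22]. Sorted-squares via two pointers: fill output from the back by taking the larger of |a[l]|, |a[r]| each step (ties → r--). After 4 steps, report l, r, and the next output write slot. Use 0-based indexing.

[0,11] |-16|<=|22| out[11]=484 → r--
[0,10] |-16|>|13| out[10]=256 → l++
[1,10] |-14|>|13| out[9]=196 → l++
[2,10] |-10|<=|13| out[8]=169 → r--

l=2, r=9, next write slot=7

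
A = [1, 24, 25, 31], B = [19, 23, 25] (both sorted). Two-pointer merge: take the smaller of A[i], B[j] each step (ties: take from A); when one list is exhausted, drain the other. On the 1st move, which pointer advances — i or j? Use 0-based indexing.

i=0 j=0: A[i]=1<=B[j]=19 take 1, i++

i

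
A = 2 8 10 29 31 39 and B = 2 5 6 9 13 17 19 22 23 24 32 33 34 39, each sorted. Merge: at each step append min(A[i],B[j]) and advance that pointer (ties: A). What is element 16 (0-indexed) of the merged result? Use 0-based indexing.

i=0 j=0: A[i]=2<=B[j]=2 take 2, i++
i=1 j=0: A[i]=8>B[j]=2 take 2, j++
i=1 j=1: A[i]=8>B[j]=5 take 5, j++
i=1 j=2: A[i]=8>B[j]=6 take 6, j++
i=1 j=3: A[i]=8<=B[j]=9 take 8, i++
i=2 j=3: A[i]=10>B[j]=9 take 9, j++
i=2 j=4: A[i]=10<=B[j]=13 take 10, i++
i=3 j=4: A[i]=29>B[j]=13 take 13, j++
i=3 j=5: A[i]=29>B[j]=17 take 17, j++
i=3 j=6: A[i]=29>B[j]=19 take 19, j++
i=3 j=7: A[i]=29>B[j]=22 take 22, j++
i=3 j=8: A[i]=29>B[j]=23 take 23, j++
i=3 j=9: A[i]=29>B[j]=24 take 24, j++
i=3 j=10: A[i]=29<=B[j]=32 take 29, i++
i=4 j=10: A[i]=31<=B[j]=32 take 31, i++
i=5 j=10: A[i]=39>B[j]=32 take 32, j++
i=5 j=11: A[i]=39>B[j]=33 take 33, j++
i=5 j=12: A[i]=39>B[j]=34 take 34, j++
i=5 j=13: A[i]=39<=B[j]=39 take 39, i++
i=6 j=13: A done, take B[j]=39, j++

merged[16] = 33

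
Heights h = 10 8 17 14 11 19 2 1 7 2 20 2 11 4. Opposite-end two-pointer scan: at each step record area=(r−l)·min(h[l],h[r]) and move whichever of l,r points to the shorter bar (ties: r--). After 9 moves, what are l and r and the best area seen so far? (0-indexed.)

l=6, r=10, best area=136

[0,13] min(10,4)*13=52 best=52 * → r--
[0,12] min(10,11)*12=120 best=120 * → l++
[1,12] min(8,11)*11=88 best=120 → l++
[2,12] min(17,11)*10=110 best=120 → r--
[2,11] min(17,2)*9=18 best=120 → r--
[2,10] min(17,20)*8=136 best=136 * → l++
[3,10] min(14,20)*7=98 best=136 → l++
[4,10] min(11,20)*6=66 best=136 → l++
[5,10] min(19,20)*5=95 best=136 → l++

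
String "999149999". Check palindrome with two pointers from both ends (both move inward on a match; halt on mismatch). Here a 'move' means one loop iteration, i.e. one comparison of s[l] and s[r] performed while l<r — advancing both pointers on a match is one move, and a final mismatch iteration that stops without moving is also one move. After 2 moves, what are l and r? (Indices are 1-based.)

[1,9] '9'=='9' → l++,r--
[2,8] '9'=='9' → l++,r--

l=3, r=7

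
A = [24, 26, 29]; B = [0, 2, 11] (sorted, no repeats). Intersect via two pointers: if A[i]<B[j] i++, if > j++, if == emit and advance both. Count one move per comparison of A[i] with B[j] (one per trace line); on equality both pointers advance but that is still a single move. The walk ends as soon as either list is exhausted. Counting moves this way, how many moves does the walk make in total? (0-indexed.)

3 moves

i=0 j=0: 24>0, j++
i=0 j=1: 24>2, j++
i=0 j=2: 24>11, j++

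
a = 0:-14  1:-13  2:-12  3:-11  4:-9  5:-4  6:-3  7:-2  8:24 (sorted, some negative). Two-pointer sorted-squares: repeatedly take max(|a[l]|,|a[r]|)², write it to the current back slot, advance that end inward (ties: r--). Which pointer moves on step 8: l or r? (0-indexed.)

l

l=0 r=8: |-14|<=|24| out[8]=576, r--
l=0 r=7: |-14|>|-2| out[7]=196, l++
l=1 r=7: |-13|>|-2| out[6]=169, l++
l=2 r=7: |-12|>|-2| out[5]=144, l++
l=3 r=7: |-11|>|-2| out[4]=121, l++
l=4 r=7: |-9|>|-2| out[3]=81, l++
l=5 r=7: |-4|>|-2| out[2]=16, l++
l=6 r=7: |-3|>|-2| out[1]=9, l++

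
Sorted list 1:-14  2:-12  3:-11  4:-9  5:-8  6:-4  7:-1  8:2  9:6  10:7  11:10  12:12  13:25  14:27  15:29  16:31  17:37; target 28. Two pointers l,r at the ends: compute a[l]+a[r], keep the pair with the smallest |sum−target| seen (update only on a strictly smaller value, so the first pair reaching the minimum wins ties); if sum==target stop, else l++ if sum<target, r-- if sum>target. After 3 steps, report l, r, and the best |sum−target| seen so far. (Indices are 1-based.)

l=4, r=17, best |Δ|=2

[1,17] -14+37=23 d=5 * → l++
[2,17] -12+37=25 d=3 * → l++
[3,17] -11+37=26 d=2 * → l++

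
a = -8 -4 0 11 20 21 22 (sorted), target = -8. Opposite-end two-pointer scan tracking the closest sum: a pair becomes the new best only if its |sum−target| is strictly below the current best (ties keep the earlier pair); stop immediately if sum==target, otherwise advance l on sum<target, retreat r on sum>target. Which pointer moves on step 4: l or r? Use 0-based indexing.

[0,6] -8+22=14 d=22 * → r--
[0,5] -8+21=13 d=21 * → r--
[0,4] -8+20=12 d=20 * → r--
[0,3] -8+11=3 d=11 * → r--

r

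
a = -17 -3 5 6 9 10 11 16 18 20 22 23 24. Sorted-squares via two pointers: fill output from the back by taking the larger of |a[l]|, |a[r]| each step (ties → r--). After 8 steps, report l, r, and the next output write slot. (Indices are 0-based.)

l=1, r=5, next write slot=4

[0,12] |-17|<=|24| out[12]=576 → r--
[0,11] |-17|<=|23| out[11]=529 → r--
[0,10] |-17|<=|22| out[10]=484 → r--
[0,9] |-17|<=|20| out[9]=400 → r--
[0,8] |-17|<=|18| out[8]=324 → r--
[0,7] |-17|>|16| out[7]=289 → l++
[1,7] |-3|<=|16| out[6]=256 → r--
[1,6] |-3|<=|11| out[5]=121 → r--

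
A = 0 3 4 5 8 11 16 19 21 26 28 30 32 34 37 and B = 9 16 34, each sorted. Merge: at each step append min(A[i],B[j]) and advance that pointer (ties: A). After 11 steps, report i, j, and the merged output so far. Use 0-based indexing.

i=9, j=2, merged so far=[0, 3, 4, 5, 8, 9, 11, 16, 16, 19, 21]

i=0 j=0: A[i]=0<=B[j]=9 take 0, i++
i=1 j=0: A[i]=3<=B[j]=9 take 3, i++
i=2 j=0: A[i]=4<=B[j]=9 take 4, i++
i=3 j=0: A[i]=5<=B[j]=9 take 5, i++
i=4 j=0: A[i]=8<=B[j]=9 take 8, i++
i=5 j=0: A[i]=11>B[j]=9 take 9, j++
i=5 j=1: A[i]=11<=B[j]=16 take 11, i++
i=6 j=1: A[i]=16<=B[j]=16 take 16, i++
i=7 j=1: A[i]=19>B[j]=16 take 16, j++
i=7 j=2: A[i]=19<=B[j]=34 take 19, i++
i=8 j=2: A[i]=21<=B[j]=34 take 21, i++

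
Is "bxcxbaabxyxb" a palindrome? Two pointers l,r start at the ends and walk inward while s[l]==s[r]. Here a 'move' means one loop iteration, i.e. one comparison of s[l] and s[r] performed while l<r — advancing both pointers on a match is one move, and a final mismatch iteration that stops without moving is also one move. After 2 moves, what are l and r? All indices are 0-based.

l=0 r=11: 'b'=='b', l++,r--
l=1 r=10: 'x'=='x', l++,r--

l=2, r=9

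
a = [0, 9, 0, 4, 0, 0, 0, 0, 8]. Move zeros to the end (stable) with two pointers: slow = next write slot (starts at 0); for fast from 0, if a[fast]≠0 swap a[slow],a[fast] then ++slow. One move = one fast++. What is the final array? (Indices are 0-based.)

[9, 4, 8, 0, 0, 0, 0, 0, 0]

slow=0 fast=0: a[fast]=0, fast++
slow=0 fast=1: a[fast]=9≠0 swap→a[0]=9, slow++,fast++
slow=1 fast=2: a[fast]=0, fast++
slow=1 fast=3: a[fast]=4≠0 swap→a[1]=4, slow++,fast++
slow=2 fast=4: a[fast]=0, fast++
slow=2 fast=5: a[fast]=0, fast++
slow=2 fast=6: a[fast]=0, fast++
slow=2 fast=7: a[fast]=0, fast++
slow=2 fast=8: a[fast]=8≠0 swap→a[2]=8, slow++,fast++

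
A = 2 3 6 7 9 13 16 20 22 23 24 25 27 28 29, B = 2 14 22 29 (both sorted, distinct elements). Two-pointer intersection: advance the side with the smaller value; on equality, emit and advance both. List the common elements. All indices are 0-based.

intersection = [2, 22, 29]

[i=0,j=0] 2==2 emit → i++,j++
[i=1,j=1] 3<14 → i++
[i=2,j=1] 6<14 → i++
[i=3,j=1] 7<14 → i++
[i=4,j=1] 9<14 → i++
[i=5,j=1] 13<14 → i++
[i=6,j=1] 16>14 → j++
[i=6,j=2] 16<22 → i++
[i=7,j=2] 20<22 → i++
[i=8,j=2] 22==22 emit → i++,j++
[i=9,j=3] 23<29 → i++
[i=10,j=3] 24<29 → i++
[i=11,j=3] 25<29 → i++
[i=12,j=3] 27<29 → i++
[i=13,j=3] 28<29 → i++
[i=14,j=3] 29==29 emit → i++,j++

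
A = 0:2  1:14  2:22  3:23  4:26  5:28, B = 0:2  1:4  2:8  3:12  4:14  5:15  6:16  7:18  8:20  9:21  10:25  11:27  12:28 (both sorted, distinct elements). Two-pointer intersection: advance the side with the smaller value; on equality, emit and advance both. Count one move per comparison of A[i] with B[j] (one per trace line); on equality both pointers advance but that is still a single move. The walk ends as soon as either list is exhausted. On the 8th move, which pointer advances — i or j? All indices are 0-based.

[i=0,j=0] 2==2 emit → i++,j++
[i=1,j=1] 14>4 → j++
[i=1,j=2] 14>8 → j++
[i=1,j=3] 14>12 → j++
[i=1,j=4] 14==14 emit → i++,j++
[i=2,j=5] 22>15 → j++
[i=2,j=6] 22>16 → j++
[i=2,j=7] 22>18 → j++

j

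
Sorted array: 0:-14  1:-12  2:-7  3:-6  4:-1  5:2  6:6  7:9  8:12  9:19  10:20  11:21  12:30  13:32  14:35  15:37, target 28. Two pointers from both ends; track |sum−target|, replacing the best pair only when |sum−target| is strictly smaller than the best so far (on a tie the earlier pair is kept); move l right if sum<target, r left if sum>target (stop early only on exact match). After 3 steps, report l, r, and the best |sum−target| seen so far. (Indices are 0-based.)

l=2, r=14, best |Δ|=2

l=0 r=15: -14+37=23 d=5 *, l++
l=1 r=15: -12+37=25 d=3 *, l++
l=2 r=15: -7+37=30 d=2 *, r--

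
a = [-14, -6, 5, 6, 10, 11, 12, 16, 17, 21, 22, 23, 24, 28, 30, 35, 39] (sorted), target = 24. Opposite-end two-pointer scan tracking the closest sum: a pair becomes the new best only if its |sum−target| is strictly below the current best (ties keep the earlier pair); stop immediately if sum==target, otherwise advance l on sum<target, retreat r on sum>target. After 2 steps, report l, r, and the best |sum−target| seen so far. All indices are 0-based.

l=0 r=16: -14+39=25 d=1 *, r--
l=0 r=15: -14+35=21 d=3, l++

l=1, r=15, best |Δ|=1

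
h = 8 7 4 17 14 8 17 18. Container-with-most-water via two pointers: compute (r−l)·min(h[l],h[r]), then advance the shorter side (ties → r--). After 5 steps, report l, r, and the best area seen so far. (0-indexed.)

l=5, r=7, best area=68

[0,7] min(8,18)*7=56 best=56 * → l++
[1,7] min(7,18)*6=42 best=56 → l++
[2,7] min(4,18)*5=20 best=56 → l++
[3,7] min(17,18)*4=68 best=68 * → l++
[4,7] min(14,18)*3=42 best=68 → l++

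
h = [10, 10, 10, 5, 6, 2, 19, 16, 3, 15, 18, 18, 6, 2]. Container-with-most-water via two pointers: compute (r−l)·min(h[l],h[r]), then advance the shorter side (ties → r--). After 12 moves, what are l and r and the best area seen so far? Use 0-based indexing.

l=6, r=7, best area=110

l=0 r=13: min(10,2)*13=26 best=26 *, r--
l=0 r=12: min(10,6)*12=72 best=72 *, r--
l=0 r=11: min(10,18)*11=110 best=110 *, l++
l=1 r=11: min(10,18)*10=100 best=110, l++
l=2 r=11: min(10,18)*9=90 best=110, l++
l=3 r=11: min(5,18)*8=40 best=110, l++
l=4 r=11: min(6,18)*7=42 best=110, l++
l=5 r=11: min(2,18)*6=12 best=110, l++
l=6 r=11: min(19,18)*5=90 best=110, r--
l=6 r=10: min(19,18)*4=72 best=110, r--
l=6 r=9: min(19,15)*3=45 best=110, r--
l=6 r=8: min(19,3)*2=6 best=110, r--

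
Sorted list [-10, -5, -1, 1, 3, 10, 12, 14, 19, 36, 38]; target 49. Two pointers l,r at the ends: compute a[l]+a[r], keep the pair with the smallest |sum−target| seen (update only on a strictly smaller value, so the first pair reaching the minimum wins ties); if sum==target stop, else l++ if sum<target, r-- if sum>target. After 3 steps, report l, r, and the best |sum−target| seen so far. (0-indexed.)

[0,10] -10+38=28 d=21 * → l++
[1,10] -5+38=33 d=16 * → l++
[2,10] -1+38=37 d=12 * → l++

l=3, r=10, best |Δ|=12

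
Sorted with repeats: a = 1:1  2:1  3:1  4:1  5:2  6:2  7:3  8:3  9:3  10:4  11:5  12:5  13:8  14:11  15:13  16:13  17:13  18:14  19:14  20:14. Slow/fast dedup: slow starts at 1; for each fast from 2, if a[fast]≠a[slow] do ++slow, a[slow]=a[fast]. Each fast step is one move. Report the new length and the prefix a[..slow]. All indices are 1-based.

length 9; prefix = [1, 2, 3, 4, 5, 8, 11, 13, 14]

slow=1 fast=2: a[fast]=1=a[slow] dup, fast++
slow=1 fast=3: a[fast]=1=a[slow] dup, fast++
slow=1 fast=4: a[fast]=1=a[slow] dup, fast++
slow=1 fast=5: a[fast]=2≠a[slow]=1 write a[2]=2, slow++,fast++
slow=2 fast=6: a[fast]=2=a[slow] dup, fast++
slow=2 fast=7: a[fast]=3≠a[slow]=2 write a[3]=3, slow++,fast++
slow=3 fast=8: a[fast]=3=a[slow] dup, fast++
slow=3 fast=9: a[fast]=3=a[slow] dup, fast++
slow=3 fast=10: a[fast]=4≠a[slow]=3 write a[4]=4, slow++,fast++
slow=4 fast=11: a[fast]=5≠a[slow]=4 write a[5]=5, slow++,fast++
slow=5 fast=12: a[fast]=5=a[slow] dup, fast++
slow=5 fast=13: a[fast]=8≠a[slow]=5 write a[6]=8, slow++,fast++
slow=6 fast=14: a[fast]=11≠a[slow]=8 write a[7]=11, slow++,fast++
slow=7 fast=15: a[fast]=13≠a[slow]=11 write a[8]=13, slow++,fast++
slow=8 fast=16: a[fast]=13=a[slow] dup, fast++
slow=8 fast=17: a[fast]=13=a[slow] dup, fast++
slow=8 fast=18: a[fast]=14≠a[slow]=13 write a[9]=14, slow++,fast++
slow=9 fast=19: a[fast]=14=a[slow] dup, fast++
slow=9 fast=20: a[fast]=14=a[slow] dup, fast++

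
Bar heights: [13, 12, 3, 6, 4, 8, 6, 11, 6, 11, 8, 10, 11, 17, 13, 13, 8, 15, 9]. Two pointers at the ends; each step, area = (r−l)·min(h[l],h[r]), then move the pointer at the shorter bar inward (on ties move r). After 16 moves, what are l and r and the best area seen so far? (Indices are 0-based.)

l=13, r=15, best area=221

l=0 r=18: min(13,9)*18=162 best=162 *, r--
l=0 r=17: min(13,15)*17=221 best=221 *, l++
l=1 r=17: min(12,15)*16=192 best=221, l++
l=2 r=17: min(3,15)*15=45 best=221, l++
l=3 r=17: min(6,15)*14=84 best=221, l++
l=4 r=17: min(4,15)*13=52 best=221, l++
l=5 r=17: min(8,15)*12=96 best=221, l++
l=6 r=17: min(6,15)*11=66 best=221, l++
l=7 r=17: min(11,15)*10=110 best=221, l++
l=8 r=17: min(6,15)*9=54 best=221, l++
l=9 r=17: min(11,15)*8=88 best=221, l++
l=10 r=17: min(8,15)*7=56 best=221, l++
l=11 r=17: min(10,15)*6=60 best=221, l++
l=12 r=17: min(11,15)*5=55 best=221, l++
l=13 r=17: min(17,15)*4=60 best=221, r--
l=13 r=16: min(17,8)*3=24 best=221, r--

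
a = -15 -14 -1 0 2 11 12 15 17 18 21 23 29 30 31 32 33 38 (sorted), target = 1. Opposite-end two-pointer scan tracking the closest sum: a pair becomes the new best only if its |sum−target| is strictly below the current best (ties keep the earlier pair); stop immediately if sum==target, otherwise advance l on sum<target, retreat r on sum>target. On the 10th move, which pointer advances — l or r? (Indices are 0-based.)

[0,17] -15+38=23 d=22 * → r--
[0,16] -15+33=18 d=17 * → r--
[0,15] -15+32=17 d=16 * → r--
[0,14] -15+31=16 d=15 * → r--
[0,13] -15+30=15 d=14 * → r--
[0,12] -15+29=14 d=13 * → r--
[0,11] -15+23=8 d=7 * → r--
[0,10] -15+21=6 d=5 * → r--
[0,9] -15+18=3 d=2 * → r--
[0,8] -15+17=2 d=1 * → r--

r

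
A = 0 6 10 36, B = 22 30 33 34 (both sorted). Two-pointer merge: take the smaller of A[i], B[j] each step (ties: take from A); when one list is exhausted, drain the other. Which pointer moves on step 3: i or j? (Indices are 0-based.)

i=0 j=0: A[i]=0<=B[j]=22 take 0, i++
i=1 j=0: A[i]=6<=B[j]=22 take 6, i++
i=2 j=0: A[i]=10<=B[j]=22 take 10, i++

i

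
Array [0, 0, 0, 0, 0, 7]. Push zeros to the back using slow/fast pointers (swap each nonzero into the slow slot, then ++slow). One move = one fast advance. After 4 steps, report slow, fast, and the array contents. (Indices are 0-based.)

(s=0,f=0) a[fast]=0 → fast++
(s=0,f=1) a[fast]=0 → fast++
(s=0,f=2) a[fast]=0 → fast++
(s=0,f=3) a[fast]=0 → fast++

slow=0, fast=4, a=[0, 0, 0, 0, 0, 7]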